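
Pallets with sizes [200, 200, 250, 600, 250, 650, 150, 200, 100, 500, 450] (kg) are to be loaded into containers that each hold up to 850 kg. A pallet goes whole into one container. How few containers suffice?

5

Total = 650 + 600 + 500 + 450 + 250 + 250 + 200 + 200 + 200 + 150 + 100 = 3550 kg.
Lower bound: ⌈3550/850⌉ = 5 containers.
A packing using 5 containers:
  container 1: 650 + 200 = 850
  container 2: 600 + 250 = 850
  container 3: 500 + 250 + 100 = 850
  container 4: 450 + 200 + 200 = 850
  container 5: 150 = 150
This matches the lower bound, so 5 is optimal.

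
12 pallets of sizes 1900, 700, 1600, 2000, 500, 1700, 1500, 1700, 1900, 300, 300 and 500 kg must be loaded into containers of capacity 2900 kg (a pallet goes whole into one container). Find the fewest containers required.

Total = 2000 + 1900 + 1900 + 1700 + 1700 + 1600 + 1500 + 700 + 500 + 500 + 300 + 300 = 14600 kg.
Lower bound: ⌈14600/2900⌉ = 6 containers.
Also, 7 pallets each exceed 1450 kg, and no two of those can share a container, so at least 7 containers are needed.
A packing using 7 containers:
  container 1: 2000 + 700 = 2700
  container 2: 1900 + 500 + 500 = 2900
  container 3: 1900 + 300 + 300 = 2500
  container 4: 1700 = 1700
  container 5: 1700 = 1700
  container 6: 1600 = 1600
  container 7: 1500 = 1500
This matches the lower bound, so 7 is optimal.

7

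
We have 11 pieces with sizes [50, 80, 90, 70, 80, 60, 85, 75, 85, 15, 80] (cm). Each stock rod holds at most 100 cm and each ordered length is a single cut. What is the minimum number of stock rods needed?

10

Total = 90 + 85 + 85 + 80 + 80 + 80 + 75 + 70 + 60 + 50 + 15 = 770 cm.
Lower bound: ⌈770/100⌉ = 8 stock rods.
Also, 9 pieces each exceed 50 cm, and no two of those can share a stock rod, so at least 9 stock rods are needed.
A packing using 10 stock rods:
  stock rod 1: 90 = 90
  stock rod 2: 85 + 15 = 100
  stock rod 3: 85 = 85
  stock rod 4: 80 = 80
  stock rod 5: 80 = 80
  stock rod 6: 80 = 80
  stock rod 7: 75 = 75
  stock rod 8: 70 = 70
  stock rod 9: 60 = 60
  stock rod 10: 50 = 50
No arrangement into 9 stock rods stays within capacity, so 10 is optimal.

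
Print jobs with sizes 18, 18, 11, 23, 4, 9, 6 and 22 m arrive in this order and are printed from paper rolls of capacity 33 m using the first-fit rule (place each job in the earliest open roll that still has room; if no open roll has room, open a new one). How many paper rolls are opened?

  18 → roll 1 (new)  [load 18/33]
  18 → roll 2 (new)  [load 18/33]
  11 → roll 1  [load 29/33]
  23 → roll 3 (new)  [load 23/33]
  4 → roll 1  [load 33/33]
  9 → roll 2  [load 27/33]
  6 → roll 2  [load 33/33]
  22 → roll 4 (new)  [load 22/33]
4 paper rolls opened.

4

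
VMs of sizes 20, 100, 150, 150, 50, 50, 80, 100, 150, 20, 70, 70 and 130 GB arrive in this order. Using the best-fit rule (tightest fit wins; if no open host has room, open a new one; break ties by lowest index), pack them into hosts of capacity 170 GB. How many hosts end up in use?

  20 → host 1 (new)  [load 20/170]
  100 → host 1  [load 120/170]
  150 → host 2 (new)  [load 150/170]
  150 → host 3 (new)  [load 150/170]
  50 → host 1  [load 170/170]
  50 → host 4 (new)  [load 50/170]
  80 → host 4  [load 130/170]
  100 → host 5 (new)  [load 100/170]
  150 → host 6 (new)  [load 150/170]
  20 → host 2  [load 170/170]
  70 → host 5  [load 170/170]
  70 → host 7 (new)  [load 70/170]
  130 → host 8 (new)  [load 130/170]
8 hosts opened.

8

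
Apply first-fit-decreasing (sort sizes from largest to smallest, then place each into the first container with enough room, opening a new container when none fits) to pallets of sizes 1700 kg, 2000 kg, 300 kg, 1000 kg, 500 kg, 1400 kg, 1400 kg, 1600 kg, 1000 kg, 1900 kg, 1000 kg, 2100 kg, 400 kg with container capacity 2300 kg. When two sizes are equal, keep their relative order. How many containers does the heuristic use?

Sorted descending: 2100, 2000, 1900, 1700, 1600, 1400, 1400, 1000, 1000, 1000, 500, 400, 300.
  2100 → container 1 (new)  [load 2100/2300]
  2000 → container 2 (new)  [load 2000/2300]
  1900 → container 3 (new)  [load 1900/2300]
  1700 → container 4 (new)  [load 1700/2300]
  1600 → container 5 (new)  [load 1600/2300]
  1400 → container 6 (new)  [load 1400/2300]
  1400 → container 7 (new)  [load 1400/2300]
  1000 → container 8 (new)  [load 1000/2300]
  1000 → container 8  [load 2000/2300]
  1000 → container 9 (new)  [load 1000/2300]
  500 → container 4  [load 2200/2300]
  400 → container 3  [load 2300/2300]
  300 → container 2  [load 2300/2300]
9 containers opened.

9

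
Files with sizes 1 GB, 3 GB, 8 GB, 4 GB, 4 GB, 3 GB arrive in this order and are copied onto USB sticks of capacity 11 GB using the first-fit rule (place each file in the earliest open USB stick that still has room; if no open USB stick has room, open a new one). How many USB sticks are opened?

  1 → USB stick 1 (new)  [load 1/11]
  3 → USB stick 1  [load 4/11]
  8 → USB stick 2 (new)  [load 8/11]
  4 → USB stick 1  [load 8/11]
  4 → USB stick 3 (new)  [load 4/11]
  3 → USB stick 1  [load 11/11]
3 USB sticks opened.

3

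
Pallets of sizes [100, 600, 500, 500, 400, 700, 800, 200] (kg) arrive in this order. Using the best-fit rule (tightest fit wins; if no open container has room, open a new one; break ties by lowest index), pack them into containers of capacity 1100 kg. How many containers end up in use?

  100 → container 1 (new)  [load 100/1100]
  600 → container 1  [load 700/1100]
  500 → container 2 (new)  [load 500/1100]
  500 → container 2  [load 1000/1100]
  400 → container 1  [load 1100/1100]
  700 → container 3 (new)  [load 700/1100]
  800 → container 4 (new)  [load 800/1100]
  200 → container 4  [load 1000/1100]
4 containers opened.

4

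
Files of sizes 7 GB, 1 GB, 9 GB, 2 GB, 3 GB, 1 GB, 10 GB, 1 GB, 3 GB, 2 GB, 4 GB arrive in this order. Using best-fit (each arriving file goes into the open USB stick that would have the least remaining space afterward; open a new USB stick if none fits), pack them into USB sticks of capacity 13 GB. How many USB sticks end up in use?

4

  7 → USB stick 1 (new)  [load 7/13]
  1 → USB stick 1  [load 8/13]
  9 → USB stick 2 (new)  [load 9/13]
  2 → USB stick 2  [load 11/13]
  3 → USB stick 1  [load 11/13]
  1 → USB stick 1  [load 12/13]
  10 → USB stick 3 (new)  [load 10/13]
  1 → USB stick 1  [load 13/13]
  3 → USB stick 3  [load 13/13]
  2 → USB stick 2  [load 13/13]
  4 → USB stick 4 (new)  [load 4/13]
4 USB sticks opened.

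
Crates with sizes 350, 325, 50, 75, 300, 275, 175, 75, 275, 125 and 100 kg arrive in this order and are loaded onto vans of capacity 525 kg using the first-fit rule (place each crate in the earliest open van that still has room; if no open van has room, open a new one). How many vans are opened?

  350 → van 1 (new)  [load 350/525]
  325 → van 2 (new)  [load 325/525]
  50 → van 1  [load 400/525]
  75 → van 1  [load 475/525]
  300 → van 3 (new)  [load 300/525]
  275 → van 4 (new)  [load 275/525]
  175 → van 2  [load 500/525]
  75 → van 3  [load 375/525]
  275 → van 5 (new)  [load 275/525]
  125 → van 3  [load 500/525]
  100 → van 4  [load 375/525]
5 vans opened.

5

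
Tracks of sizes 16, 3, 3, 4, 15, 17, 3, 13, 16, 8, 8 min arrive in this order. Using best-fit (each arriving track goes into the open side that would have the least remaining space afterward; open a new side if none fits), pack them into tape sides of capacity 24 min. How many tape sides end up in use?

  16 → side 1 (new)  [load 16/24]
  3 → side 1  [load 19/24]
  3 → side 1  [load 22/24]
  4 → side 2 (new)  [load 4/24]
  15 → side 2  [load 19/24]
  17 → side 3 (new)  [load 17/24]
  3 → side 2  [load 22/24]
  13 → side 4 (new)  [load 13/24]
  16 → side 5 (new)  [load 16/24]
  8 → side 5  [load 24/24]
  8 → side 4  [load 21/24]
5 tape sides opened.

5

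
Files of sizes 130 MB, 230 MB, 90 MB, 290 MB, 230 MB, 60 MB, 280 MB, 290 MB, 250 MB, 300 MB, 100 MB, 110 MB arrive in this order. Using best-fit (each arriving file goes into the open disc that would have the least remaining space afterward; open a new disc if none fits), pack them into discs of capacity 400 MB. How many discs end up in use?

7

  130 → disc 1 (new)  [load 130/400]
  230 → disc 1  [load 360/400]
  90 → disc 2 (new)  [load 90/400]
  290 → disc 2  [load 380/400]
  230 → disc 3 (new)  [load 230/400]
  60 → disc 3  [load 290/400]
  280 → disc 4 (new)  [load 280/400]
  290 → disc 5 (new)  [load 290/400]
  250 → disc 6 (new)  [load 250/400]
  300 → disc 7 (new)  [load 300/400]
  100 → disc 7  [load 400/400]
  110 → disc 3  [load 400/400]
7 discs opened.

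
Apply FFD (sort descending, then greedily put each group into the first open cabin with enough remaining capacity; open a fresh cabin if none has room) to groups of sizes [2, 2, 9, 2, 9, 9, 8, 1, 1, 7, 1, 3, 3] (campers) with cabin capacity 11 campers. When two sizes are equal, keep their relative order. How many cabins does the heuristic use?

Sorted descending: 9, 9, 9, 8, 7, 3, 3, 2, 2, 2, 1, 1, 1.
  9 → cabin 1 (new)  [load 9/11]
  9 → cabin 2 (new)  [load 9/11]
  9 → cabin 3 (new)  [load 9/11]
  8 → cabin 4 (new)  [load 8/11]
  7 → cabin 5 (new)  [load 7/11]
  3 → cabin 4  [load 11/11]
  3 → cabin 5  [load 10/11]
  2 → cabin 1  [load 11/11]
  2 → cabin 2  [load 11/11]
  2 → cabin 3  [load 11/11]
  1 → cabin 5  [load 11/11]
  1 → cabin 6 (new)  [load 1/11]
  1 → cabin 6  [load 2/11]
6 cabins opened.

6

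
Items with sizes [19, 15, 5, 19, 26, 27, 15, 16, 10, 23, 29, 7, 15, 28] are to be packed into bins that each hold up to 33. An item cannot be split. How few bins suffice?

9

Total = 29 + 28 + 27 + 26 + 23 + 19 + 19 + 16 + 15 + 15 + 15 + 10 + 7 + 5 = 254.
Lower bound: ⌈254/33⌉ = 8 bins.
A packing using 9 bins:
  bin 1: 29 = 29
  bin 2: 28 + 5 = 33
  bin 3: 27 = 27
  bin 4: 26 + 7 = 33
  bin 5: 23 + 10 = 33
  bin 6: 19 = 19
  bin 7: 19 = 19
  bin 8: 16 + 15 = 31
  bin 9: 15 + 15 = 30
No arrangement into 8 bins stays within capacity, so 9 is optimal.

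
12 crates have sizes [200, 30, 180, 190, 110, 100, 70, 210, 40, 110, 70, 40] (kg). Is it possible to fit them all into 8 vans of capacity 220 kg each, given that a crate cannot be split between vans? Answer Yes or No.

Yes

A valid assignment using 7 vans:
  van 1: 210 = 210
  van 2: 200 = 200
  van 3: 190 + 30 = 220
  van 4: 180 + 40 = 220
  van 5: 110 + 110 = 220
  van 6: 100 + 70 + 40 = 210
  van 7: 70 = 70
That uses only 7 ≤ 8, so 8 vans are enough.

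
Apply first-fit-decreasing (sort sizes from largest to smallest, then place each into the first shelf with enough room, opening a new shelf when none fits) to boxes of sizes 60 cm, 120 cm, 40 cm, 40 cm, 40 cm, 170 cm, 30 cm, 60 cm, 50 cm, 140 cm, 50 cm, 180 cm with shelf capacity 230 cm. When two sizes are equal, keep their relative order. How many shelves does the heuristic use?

Sorted descending: 180, 170, 140, 120, 60, 60, 50, 50, 40, 40, 40, 30.
  180 → shelf 1 (new)  [load 180/230]
  170 → shelf 2 (new)  [load 170/230]
  140 → shelf 3 (new)  [load 140/230]
  120 → shelf 4 (new)  [load 120/230]
  60 → shelf 2  [load 230/230]
  60 → shelf 3  [load 200/230]
  50 → shelf 1  [load 230/230]
  50 → shelf 4  [load 170/230]
  40 → shelf 4  [load 210/230]
  40 → shelf 5 (new)  [load 40/230]
  40 → shelf 5  [load 80/230]
  30 → shelf 3  [load 230/230]
5 shelves opened.

5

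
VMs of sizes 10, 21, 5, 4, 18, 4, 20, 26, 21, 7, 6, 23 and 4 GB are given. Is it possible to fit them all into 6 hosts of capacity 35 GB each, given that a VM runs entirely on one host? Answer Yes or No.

Yes

A valid assignment using 6 hosts:
  host 1: 26 + 7 = 33
  host 2: 23 + 10 = 33
  host 3: 21 + 6 + 5 = 32
  host 4: 21 + 4 + 4 + 4 = 33
  host 5: 20 = 20
  host 6: 18 = 18
Every load is within 35 GB, so 6 hosts suffice.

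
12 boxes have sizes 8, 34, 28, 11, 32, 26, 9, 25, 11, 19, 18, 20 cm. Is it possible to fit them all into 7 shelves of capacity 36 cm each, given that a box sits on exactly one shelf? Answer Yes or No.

No

Total = 241 cm; ⌈241/36⌉ = 7.
The bound of 7 does not rule out 7, but exhaustive search shows no assignment into 7 shelves of capacity 36 cm exists — the minimum is 8.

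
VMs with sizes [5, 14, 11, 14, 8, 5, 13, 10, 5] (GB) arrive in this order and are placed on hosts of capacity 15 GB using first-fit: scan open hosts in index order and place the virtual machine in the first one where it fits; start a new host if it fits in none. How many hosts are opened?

  5 → host 1 (new)  [load 5/15]
  14 → host 2 (new)  [load 14/15]
  11 → host 3 (new)  [load 11/15]
  14 → host 4 (new)  [load 14/15]
  8 → host 1  [load 13/15]
  5 → host 5 (new)  [load 5/15]
  13 → host 6 (new)  [load 13/15]
  10 → host 5  [load 15/15]
  5 → host 7 (new)  [load 5/15]
7 hosts opened.

7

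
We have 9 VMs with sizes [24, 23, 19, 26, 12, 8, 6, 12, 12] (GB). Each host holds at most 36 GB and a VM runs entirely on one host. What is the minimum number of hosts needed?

5

Total = 26 + 24 + 23 + 19 + 12 + 12 + 12 + 8 + 6 = 142 GB.
Lower bound: ⌈142/36⌉ = 4 hosts.
A packing using 5 hosts:
  host 1: 26 + 8 = 34
  host 2: 24 + 12 = 36
  host 3: 23 + 12 = 35
  host 4: 19 + 12 = 31
  host 5: 6 = 6
No arrangement into 4 hosts stays within capacity, so 5 is optimal.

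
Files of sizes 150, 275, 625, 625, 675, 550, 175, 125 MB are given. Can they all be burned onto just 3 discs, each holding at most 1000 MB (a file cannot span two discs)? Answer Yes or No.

No

Total = 3200 MB; ⌈3200/1000⌉ = 4.
At least 4 discs are required, but only 3 are allowed.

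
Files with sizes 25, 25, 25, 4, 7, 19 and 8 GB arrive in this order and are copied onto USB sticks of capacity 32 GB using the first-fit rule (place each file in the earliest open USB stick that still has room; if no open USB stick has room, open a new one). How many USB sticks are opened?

  25 → USB stick 1 (new)  [load 25/32]
  25 → USB stick 2 (new)  [load 25/32]
  25 → USB stick 3 (new)  [load 25/32]
  4 → USB stick 1  [load 29/32]
  7 → USB stick 2  [load 32/32]
  19 → USB stick 4 (new)  [load 19/32]
  8 → USB stick 4  [load 27/32]
4 USB sticks opened.

4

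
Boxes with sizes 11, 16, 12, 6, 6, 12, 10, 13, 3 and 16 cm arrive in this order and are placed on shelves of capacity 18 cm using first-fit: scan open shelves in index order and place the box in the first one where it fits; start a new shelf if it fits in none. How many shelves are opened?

  11 → shelf 1 (new)  [load 11/18]
  16 → shelf 2 (new)  [load 16/18]
  12 → shelf 3 (new)  [load 12/18]
  6 → shelf 1  [load 17/18]
  6 → shelf 3  [load 18/18]
  12 → shelf 4 (new)  [load 12/18]
  10 → shelf 5 (new)  [load 10/18]
  13 → shelf 6 (new)  [load 13/18]
  3 → shelf 4  [load 15/18]
  16 → shelf 7 (new)  [load 16/18]
7 shelves opened.

7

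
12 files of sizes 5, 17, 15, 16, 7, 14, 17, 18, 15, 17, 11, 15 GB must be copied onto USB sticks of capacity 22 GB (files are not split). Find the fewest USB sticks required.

10

Total = 18 + 17 + 17 + 17 + 16 + 15 + 15 + 15 + 14 + 11 + 7 + 5 = 167 GB.
Lower bound: ⌈167/22⌉ = 8 USB sticks.
Also, 9 files each exceed 11 GB, and no two of those can share a USB stick, so at least 9 USB sticks are needed.
A packing using 10 USB sticks:
  USB stick 1: 18 = 18
  USB stick 2: 17 + 5 = 22
  USB stick 3: 17 = 17
  USB stick 4: 17 = 17
  USB stick 5: 16 = 16
  USB stick 6: 15 + 7 = 22
  USB stick 7: 15 = 15
  USB stick 8: 15 = 15
  USB stick 9: 14 = 14
  USB stick 10: 11 = 11
No arrangement into 9 USB sticks stays within capacity, so 10 is optimal.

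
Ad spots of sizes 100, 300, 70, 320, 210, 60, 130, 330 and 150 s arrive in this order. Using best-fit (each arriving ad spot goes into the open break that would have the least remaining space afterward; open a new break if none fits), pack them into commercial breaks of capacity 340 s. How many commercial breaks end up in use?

  100 → break 1 (new)  [load 100/340]
  300 → break 2 (new)  [load 300/340]
  70 → break 1  [load 170/340]
  320 → break 3 (new)  [load 320/340]
  210 → break 4 (new)  [load 210/340]
  60 → break 4  [load 270/340]
  130 → break 1  [load 300/340]
  330 → break 5 (new)  [load 330/340]
  150 → break 6 (new)  [load 150/340]
6 commercial breaks opened.

6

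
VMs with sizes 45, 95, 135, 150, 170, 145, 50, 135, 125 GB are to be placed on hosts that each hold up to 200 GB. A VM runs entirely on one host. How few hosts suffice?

7

Total = 170 + 150 + 145 + 135 + 135 + 125 + 95 + 50 + 45 = 1050 GB.
Lower bound: ⌈1050/200⌉ = 6 hosts.
A packing using 7 hosts:
  host 1: 170 = 170
  host 2: 150 + 50 = 200
  host 3: 145 + 45 = 190
  host 4: 135 = 135
  host 5: 135 = 135
  host 6: 125 = 125
  host 7: 95 = 95
No arrangement into 6 hosts stays within capacity, so 7 is optimal.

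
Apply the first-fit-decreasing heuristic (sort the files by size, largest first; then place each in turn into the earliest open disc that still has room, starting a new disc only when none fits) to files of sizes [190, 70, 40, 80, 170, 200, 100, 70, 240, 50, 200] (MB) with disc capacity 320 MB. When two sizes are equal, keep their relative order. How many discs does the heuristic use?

Sorted descending: 240, 200, 200, 190, 170, 100, 80, 70, 70, 50, 40.
  240 → disc 1 (new)  [load 240/320]
  200 → disc 2 (new)  [load 200/320]
  200 → disc 3 (new)  [load 200/320]
  190 → disc 4 (new)  [load 190/320]
  170 → disc 5 (new)  [load 170/320]
  100 → disc 2  [load 300/320]
  80 → disc 1  [load 320/320]
  70 → disc 3  [load 270/320]
  70 → disc 4  [load 260/320]
  50 → disc 3  [load 320/320]
  40 → disc 4  [load 300/320]
5 discs opened.

5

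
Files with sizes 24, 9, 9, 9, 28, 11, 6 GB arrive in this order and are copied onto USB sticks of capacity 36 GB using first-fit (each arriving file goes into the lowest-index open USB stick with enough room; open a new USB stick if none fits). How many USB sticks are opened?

  24 → USB stick 1 (new)  [load 24/36]
  9 → USB stick 1  [load 33/36]
  9 → USB stick 2 (new)  [load 9/36]
  9 → USB stick 2  [load 18/36]
  28 → USB stick 3 (new)  [load 28/36]
  11 → USB stick 2  [load 29/36]
  6 → USB stick 2  [load 35/36]
3 USB sticks opened.

3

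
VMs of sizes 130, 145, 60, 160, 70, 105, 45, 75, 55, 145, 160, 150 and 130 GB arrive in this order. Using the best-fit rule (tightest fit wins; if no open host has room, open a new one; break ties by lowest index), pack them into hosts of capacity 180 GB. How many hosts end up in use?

  130 → host 1 (new)  [load 130/180]
  145 → host 2 (new)  [load 145/180]
  60 → host 3 (new)  [load 60/180]
  160 → host 4 (new)  [load 160/180]
  70 → host 3  [load 130/180]
  105 → host 5 (new)  [load 105/180]
  45 → host 1  [load 175/180]
  75 → host 5  [load 180/180]
  55 → host 6 (new)  [load 55/180]
  145 → host 7 (new)  [load 145/180]
  160 → host 8 (new)  [load 160/180]
  150 → host 9 (new)  [load 150/180]
  130 → host 10 (new)  [load 130/180]
10 hosts opened.

10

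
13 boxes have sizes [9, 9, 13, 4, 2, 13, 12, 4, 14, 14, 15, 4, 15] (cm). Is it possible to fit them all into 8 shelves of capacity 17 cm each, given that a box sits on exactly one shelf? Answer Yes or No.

Total = 128 cm; ⌈128/17⌉ = 8.
9 boxes each exceed half the capacity and cannot share a shelf, forcing at least 9 shelves.
At least 9 shelves are required, but only 8 are allowed.

No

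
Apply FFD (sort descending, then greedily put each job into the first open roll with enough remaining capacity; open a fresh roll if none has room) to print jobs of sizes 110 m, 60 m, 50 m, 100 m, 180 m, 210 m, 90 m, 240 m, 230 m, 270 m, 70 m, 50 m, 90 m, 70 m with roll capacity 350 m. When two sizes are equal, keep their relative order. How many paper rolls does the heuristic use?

Sorted descending: 270, 240, 230, 210, 180, 110, 100, 90, 90, 70, 70, 60, 50, 50.
  270 → roll 1 (new)  [load 270/350]
  240 → roll 2 (new)  [load 240/350]
  230 → roll 3 (new)  [load 230/350]
  210 → roll 4 (new)  [load 210/350]
  180 → roll 5 (new)  [load 180/350]
  110 → roll 2  [load 350/350]
  100 → roll 3  [load 330/350]
  90 → roll 4  [load 300/350]
  90 → roll 5  [load 270/350]
  70 → roll 1  [load 340/350]
  70 → roll 5  [load 340/350]
  60 → roll 6 (new)  [load 60/350]
  50 → roll 4  [load 350/350]
  50 → roll 6  [load 110/350]
6 paper rolls opened.

6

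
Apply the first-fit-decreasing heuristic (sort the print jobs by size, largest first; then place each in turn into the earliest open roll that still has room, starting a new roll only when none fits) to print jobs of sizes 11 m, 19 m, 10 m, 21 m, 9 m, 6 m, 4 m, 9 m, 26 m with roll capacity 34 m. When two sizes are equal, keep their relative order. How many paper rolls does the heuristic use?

4

Sorted descending: 26, 21, 19, 11, 10, 9, 9, 6, 4.
  26 → roll 1 (new)  [load 26/34]
  21 → roll 2 (new)  [load 21/34]
  19 → roll 3 (new)  [load 19/34]
  11 → roll 2  [load 32/34]
  10 → roll 3  [load 29/34]
  9 → roll 4 (new)  [load 9/34]
  9 → roll 4  [load 18/34]
  6 → roll 1  [load 32/34]
  4 → roll 3  [load 33/34]
4 paper rolls opened.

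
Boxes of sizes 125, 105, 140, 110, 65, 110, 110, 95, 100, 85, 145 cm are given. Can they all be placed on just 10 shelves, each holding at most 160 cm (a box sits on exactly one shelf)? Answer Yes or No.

A valid assignment using 10 shelves:
  shelf 1: 145 = 145
  shelf 2: 140 = 140
  shelf 3: 125 = 125
  shelf 4: 110 = 110
  shelf 5: 110 = 110
  shelf 6: 110 = 110
  shelf 7: 105 = 105
  shelf 8: 100 = 100
  shelf 9: 95 + 65 = 160
  shelf 10: 85 = 85
Every load is within 160 cm, so 10 shelves suffice.

Yes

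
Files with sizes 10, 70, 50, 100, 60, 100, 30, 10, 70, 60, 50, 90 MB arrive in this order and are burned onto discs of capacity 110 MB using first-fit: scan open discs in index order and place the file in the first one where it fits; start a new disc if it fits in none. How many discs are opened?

  10 → disc 1 (new)  [load 10/110]
  70 → disc 1  [load 80/110]
  50 → disc 2 (new)  [load 50/110]
  100 → disc 3 (new)  [load 100/110]
  60 → disc 2  [load 110/110]
  100 → disc 4 (new)  [load 100/110]
  30 → disc 1  [load 110/110]
  10 → disc 3  [load 110/110]
  70 → disc 5 (new)  [load 70/110]
  60 → disc 6 (new)  [load 60/110]
  50 → disc 6  [load 110/110]
  90 → disc 7 (new)  [load 90/110]
7 discs opened.

7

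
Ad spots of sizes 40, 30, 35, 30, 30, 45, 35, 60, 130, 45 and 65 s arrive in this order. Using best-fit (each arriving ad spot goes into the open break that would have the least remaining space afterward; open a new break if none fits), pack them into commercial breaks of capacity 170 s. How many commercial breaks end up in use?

4

  40 → break 1 (new)  [load 40/170]
  30 → break 1  [load 70/170]
  35 → break 1  [load 105/170]
  30 → break 1  [load 135/170]
  30 → break 1  [load 165/170]
  45 → break 2 (new)  [load 45/170]
  35 → break 2  [load 80/170]
  60 → break 2  [load 140/170]
  130 → break 3 (new)  [load 130/170]
  45 → break 4 (new)  [load 45/170]
  65 → break 4  [load 110/170]
4 commercial breaks opened.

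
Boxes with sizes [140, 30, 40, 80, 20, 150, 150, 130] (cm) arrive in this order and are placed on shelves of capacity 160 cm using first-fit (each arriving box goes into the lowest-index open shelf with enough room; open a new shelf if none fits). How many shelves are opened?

5

  140 → shelf 1 (new)  [load 140/160]
  30 → shelf 2 (new)  [load 30/160]
  40 → shelf 2  [load 70/160]
  80 → shelf 2  [load 150/160]
  20 → shelf 1  [load 160/160]
  150 → shelf 3 (new)  [load 150/160]
  150 → shelf 4 (new)  [load 150/160]
  130 → shelf 5 (new)  [load 130/160]
5 shelves opened.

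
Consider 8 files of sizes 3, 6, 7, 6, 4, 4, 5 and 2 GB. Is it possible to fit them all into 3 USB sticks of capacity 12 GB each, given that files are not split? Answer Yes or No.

No

Total = 37 GB; ⌈37/12⌉ = 4.
At least 4 USB sticks are required, but only 3 are allowed.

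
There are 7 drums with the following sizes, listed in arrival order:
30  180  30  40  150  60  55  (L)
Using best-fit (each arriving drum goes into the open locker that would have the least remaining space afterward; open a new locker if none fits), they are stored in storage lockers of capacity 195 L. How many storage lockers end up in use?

  30 → locker 1 (new)  [load 30/195]
  180 → locker 2 (new)  [load 180/195]
  30 → locker 1  [load 60/195]
  40 → locker 1  [load 100/195]
  150 → locker 3 (new)  [load 150/195]
  60 → locker 1  [load 160/195]
  55 → locker 4 (new)  [load 55/195]
4 storage lockers opened.

4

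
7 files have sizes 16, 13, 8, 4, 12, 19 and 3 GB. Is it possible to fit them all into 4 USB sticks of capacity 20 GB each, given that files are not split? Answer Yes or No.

A valid assignment using 4 USB sticks:
  USB stick 1: 19 = 19
  USB stick 2: 16 + 4 = 20
  USB stick 3: 13 + 3 = 16
  USB stick 4: 12 + 8 = 20
Every load is within 20 GB, so 4 USB sticks suffice.

Yes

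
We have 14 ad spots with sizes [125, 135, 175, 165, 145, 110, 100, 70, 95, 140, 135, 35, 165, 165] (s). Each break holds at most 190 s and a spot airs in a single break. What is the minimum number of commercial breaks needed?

Total = 175 + 165 + 165 + 165 + 145 + 140 + 135 + 135 + 125 + 110 + 100 + 95 + 70 + 35 = 1760 s.
Lower bound: ⌈1760/190⌉ = 10 commercial breaks.
Also, 11 ad spots each exceed 95 s, and no two of those can share a break, so at least 11 commercial breaks are needed.
A packing using 12 commercial breaks:
  break 1: 175 = 175
  break 2: 165 = 165
  break 3: 165 = 165
  break 4: 165 = 165
  break 5: 145 + 35 = 180
  break 6: 140 = 140
  break 7: 135 = 135
  break 8: 135 = 135
  break 9: 125 = 125
  break 10: 110 + 70 = 180
  break 11: 100 = 100
  break 12: 95 = 95
No arrangement into 11 commercial breaks stays within capacity, so 12 is optimal.

12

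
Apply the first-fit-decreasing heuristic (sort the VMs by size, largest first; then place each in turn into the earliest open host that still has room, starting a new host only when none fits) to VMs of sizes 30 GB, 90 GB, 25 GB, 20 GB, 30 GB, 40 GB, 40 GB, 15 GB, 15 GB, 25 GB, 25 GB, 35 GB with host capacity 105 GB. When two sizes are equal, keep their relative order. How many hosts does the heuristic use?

4

Sorted descending: 90, 40, 40, 35, 30, 30, 25, 25, 25, 20, 15, 15.
  90 → host 1 (new)  [load 90/105]
  40 → host 2 (new)  [load 40/105]
  40 → host 2  [load 80/105]
  35 → host 3 (new)  [load 35/105]
  30 → host 3  [load 65/105]
  30 → host 3  [load 95/105]
  25 → host 2  [load 105/105]
  25 → host 4 (new)  [load 25/105]
  25 → host 4  [load 50/105]
  20 → host 4  [load 70/105]
  15 → host 1  [load 105/105]
  15 → host 4  [load 85/105]
4 hosts opened.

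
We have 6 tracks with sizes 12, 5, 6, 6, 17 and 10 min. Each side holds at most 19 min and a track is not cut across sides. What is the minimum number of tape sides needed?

4

Total = 17 + 12 + 10 + 6 + 6 + 5 = 56 min.
Lower bound: ⌈56/19⌉ = 3 tape sides.
A packing using 4 tape sides:
  side 1: 17 = 17
  side 2: 12 + 6 = 18
  side 3: 10 + 6 = 16
  side 4: 5 = 5
No arrangement into 3 tape sides stays within capacity, so 4 is optimal.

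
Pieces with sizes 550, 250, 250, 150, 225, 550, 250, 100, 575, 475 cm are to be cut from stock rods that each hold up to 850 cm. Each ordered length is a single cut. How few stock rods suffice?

5

Total = 575 + 550 + 550 + 475 + 250 + 250 + 250 + 225 + 150 + 100 = 3375 cm.
Lower bound: ⌈3375/850⌉ = 4 stock rods.
A packing using 5 stock rods:
  stock rod 1: 575 + 250 = 825
  stock rod 2: 550 + 250 = 800
  stock rod 3: 550 + 250 = 800
  stock rod 4: 475 + 225 + 150 = 850
  stock rod 5: 100 = 100
No arrangement into 4 stock rods stays within capacity, so 5 is optimal.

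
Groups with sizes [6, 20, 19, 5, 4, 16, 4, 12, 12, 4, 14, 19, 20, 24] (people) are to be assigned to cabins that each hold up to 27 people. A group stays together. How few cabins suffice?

Total = 24 + 20 + 20 + 19 + 19 + 16 + 14 + 12 + 12 + 6 + 5 + 4 + 4 + 4 = 179 people.
Lower bound: ⌈179/27⌉ = 7 cabins.
A packing using 8 cabins:
  cabin 1: 24 = 24
  cabin 2: 20 + 6 = 26
  cabin 3: 20 + 5 = 25
  cabin 4: 19 + 4 + 4 = 27
  cabin 5: 19 + 4 = 23
  cabin 6: 16 = 16
  cabin 7: 14 + 12 = 26
  cabin 8: 12 = 12
No arrangement into 7 cabins stays within capacity, so 8 is optimal.

8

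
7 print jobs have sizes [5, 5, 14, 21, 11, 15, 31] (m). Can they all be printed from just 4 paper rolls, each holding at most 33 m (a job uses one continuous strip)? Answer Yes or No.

A valid assignment using 4 paper rolls:
  roll 1: 31 = 31
  roll 2: 21 + 11 = 32
  roll 3: 15 + 14 = 29
  roll 4: 5 + 5 = 10
Every load is within 33 m, so 4 paper rolls suffice.

Yes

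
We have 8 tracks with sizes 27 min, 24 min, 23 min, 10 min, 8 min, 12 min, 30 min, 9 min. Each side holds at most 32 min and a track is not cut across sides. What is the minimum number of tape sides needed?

5

Total = 30 + 27 + 24 + 23 + 12 + 10 + 9 + 8 = 143 min.
Lower bound: ⌈143/32⌉ = 5 tape sides.
A packing using 5 tape sides:
  side 1: 30 = 30
  side 2: 27 = 27
  side 3: 24 + 8 = 32
  side 4: 23 + 9 = 32
  side 5: 12 + 10 = 22
This matches the lower bound, so 5 is optimal.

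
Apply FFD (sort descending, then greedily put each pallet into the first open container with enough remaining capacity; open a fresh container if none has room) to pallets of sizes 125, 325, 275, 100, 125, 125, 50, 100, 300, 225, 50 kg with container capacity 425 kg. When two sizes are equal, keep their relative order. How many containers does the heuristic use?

5

Sorted descending: 325, 300, 275, 225, 125, 125, 125, 100, 100, 50, 50.
  325 → container 1 (new)  [load 325/425]
  300 → container 2 (new)  [load 300/425]
  275 → container 3 (new)  [load 275/425]
  225 → container 4 (new)  [load 225/425]
  125 → container 2  [load 425/425]
  125 → container 3  [load 400/425]
  125 → container 4  [load 350/425]
  100 → container 1  [load 425/425]
  100 → container 5 (new)  [load 100/425]
  50 → container 4  [load 400/425]
  50 → container 5  [load 150/425]
5 containers opened.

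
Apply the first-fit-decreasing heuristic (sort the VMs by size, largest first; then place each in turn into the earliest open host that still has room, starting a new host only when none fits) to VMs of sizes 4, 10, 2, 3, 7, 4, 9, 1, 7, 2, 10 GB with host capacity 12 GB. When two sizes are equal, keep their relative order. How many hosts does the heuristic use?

5

Sorted descending: 10, 10, 9, 7, 7, 4, 4, 3, 2, 2, 1.
  10 → host 1 (new)  [load 10/12]
  10 → host 2 (new)  [load 10/12]
  9 → host 3 (new)  [load 9/12]
  7 → host 4 (new)  [load 7/12]
  7 → host 5 (new)  [load 7/12]
  4 → host 4  [load 11/12]
  4 → host 5  [load 11/12]
  3 → host 3  [load 12/12]
  2 → host 1  [load 12/12]
  2 → host 2  [load 12/12]
  1 → host 4  [load 12/12]
5 hosts opened.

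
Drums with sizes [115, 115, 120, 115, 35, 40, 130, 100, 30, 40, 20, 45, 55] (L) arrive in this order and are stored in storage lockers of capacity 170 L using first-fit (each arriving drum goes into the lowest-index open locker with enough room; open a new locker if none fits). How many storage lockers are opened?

  115 → locker 1 (new)  [load 115/170]
  115 → locker 2 (new)  [load 115/170]
  120 → locker 3 (new)  [load 120/170]
  115 → locker 4 (new)  [load 115/170]
  35 → locker 1  [load 150/170]
  40 → locker 2  [load 155/170]
  130 → locker 5 (new)  [load 130/170]
  100 → locker 6 (new)  [load 100/170]
  30 → locker 3  [load 150/170]
  40 → locker 4  [load 155/170]
  20 → locker 1  [load 170/170]
  45 → locker 6  [load 145/170]
  55 → locker 7 (new)  [load 55/170]
7 storage lockers opened.

7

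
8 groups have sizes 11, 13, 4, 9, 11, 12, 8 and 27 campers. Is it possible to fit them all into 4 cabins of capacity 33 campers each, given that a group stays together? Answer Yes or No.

Yes

A valid assignment using 3 cabins:
  cabin 1: 27 + 4 = 31
  cabin 2: 13 + 12 + 8 = 33
  cabin 3: 11 + 11 + 9 = 31
That uses only 3 ≤ 4, so 4 cabins are enough.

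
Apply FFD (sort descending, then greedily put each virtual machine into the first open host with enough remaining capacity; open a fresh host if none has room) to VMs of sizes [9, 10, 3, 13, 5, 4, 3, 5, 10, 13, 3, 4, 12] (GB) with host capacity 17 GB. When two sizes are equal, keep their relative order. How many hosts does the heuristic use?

6

Sorted descending: 13, 13, 12, 10, 10, 9, 5, 5, 4, 4, 3, 3, 3.
  13 → host 1 (new)  [load 13/17]
  13 → host 2 (new)  [load 13/17]
  12 → host 3 (new)  [load 12/17]
  10 → host 4 (new)  [load 10/17]
  10 → host 5 (new)  [load 10/17]
  9 → host 6 (new)  [load 9/17]
  5 → host 3  [load 17/17]
  5 → host 4  [load 15/17]
  4 → host 1  [load 17/17]
  4 → host 2  [load 17/17]
  3 → host 5  [load 13/17]
  3 → host 5  [load 16/17]
  3 → host 6  [load 12/17]
6 hosts opened.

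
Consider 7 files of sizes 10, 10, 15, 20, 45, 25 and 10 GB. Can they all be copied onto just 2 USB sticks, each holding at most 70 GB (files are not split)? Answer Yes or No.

A valid assignment using 2 USB sticks:
  USB stick 1: 45 + 25 = 70
  USB stick 2: 20 + 15 + 10 + 10 + 10 = 65
Every load is within 70 GB, so 2 USB sticks suffice.

Yes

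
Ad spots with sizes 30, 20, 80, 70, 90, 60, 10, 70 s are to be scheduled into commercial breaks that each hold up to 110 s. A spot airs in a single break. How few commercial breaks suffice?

5

Total = 90 + 80 + 70 + 70 + 60 + 30 + 20 + 10 = 430 s.
Lower bound: ⌈430/110⌉ = 4 commercial breaks.
Also, 5 ad spots each exceed 55 s, and no two of those can share a break, so at least 5 commercial breaks are needed.
A packing using 5 commercial breaks:
  break 1: 90 + 20 = 110
  break 2: 80 + 30 = 110
  break 3: 70 + 10 = 80
  break 4: 70 = 70
  break 5: 60 = 60
This matches the lower bound, so 5 is optimal.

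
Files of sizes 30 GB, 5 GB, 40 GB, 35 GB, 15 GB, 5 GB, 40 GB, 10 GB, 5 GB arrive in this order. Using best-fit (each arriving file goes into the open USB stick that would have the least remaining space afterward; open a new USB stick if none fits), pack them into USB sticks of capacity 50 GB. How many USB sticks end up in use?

4

  30 → USB stick 1 (new)  [load 30/50]
  5 → USB stick 1  [load 35/50]
  40 → USB stick 2 (new)  [load 40/50]
  35 → USB stick 3 (new)  [load 35/50]
  15 → USB stick 1  [load 50/50]
  5 → USB stick 2  [load 45/50]
  40 → USB stick 4 (new)  [load 40/50]
  10 → USB stick 4  [load 50/50]
  5 → USB stick 2  [load 50/50]
4 USB sticks opened.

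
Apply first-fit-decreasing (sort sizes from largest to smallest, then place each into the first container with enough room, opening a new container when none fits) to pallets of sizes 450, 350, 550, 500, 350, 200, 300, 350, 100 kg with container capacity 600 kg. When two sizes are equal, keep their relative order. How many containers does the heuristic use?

Sorted descending: 550, 500, 450, 350, 350, 350, 300, 200, 100.
  550 → container 1 (new)  [load 550/600]
  500 → container 2 (new)  [load 500/600]
  450 → container 3 (new)  [load 450/600]
  350 → container 4 (new)  [load 350/600]
  350 → container 5 (new)  [load 350/600]
  350 → container 6 (new)  [load 350/600]
  300 → container 7 (new)  [load 300/600]
  200 → container 4  [load 550/600]
  100 → container 2  [load 600/600]
7 containers opened.

7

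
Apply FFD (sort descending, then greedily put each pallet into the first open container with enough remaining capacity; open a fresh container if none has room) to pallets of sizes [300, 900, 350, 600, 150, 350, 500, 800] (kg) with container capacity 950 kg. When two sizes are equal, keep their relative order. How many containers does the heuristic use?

Sorted descending: 900, 800, 600, 500, 350, 350, 300, 150.
  900 → container 1 (new)  [load 900/950]
  800 → container 2 (new)  [load 800/950]
  600 → container 3 (new)  [load 600/950]
  500 → container 4 (new)  [load 500/950]
  350 → container 3  [load 950/950]
  350 → container 4  [load 850/950]
  300 → container 5 (new)  [load 300/950]
  150 → container 2  [load 950/950]
5 containers opened.

5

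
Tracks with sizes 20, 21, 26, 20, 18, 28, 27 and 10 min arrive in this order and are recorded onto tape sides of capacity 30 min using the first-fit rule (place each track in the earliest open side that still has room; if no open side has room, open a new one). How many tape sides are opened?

7

  20 → side 1 (new)  [load 20/30]
  21 → side 2 (new)  [load 21/30]
  26 → side 3 (new)  [load 26/30]
  20 → side 4 (new)  [load 20/30]
  18 → side 5 (new)  [load 18/30]
  28 → side 6 (new)  [load 28/30]
  27 → side 7 (new)  [load 27/30]
  10 → side 1  [load 30/30]
7 tape sides opened.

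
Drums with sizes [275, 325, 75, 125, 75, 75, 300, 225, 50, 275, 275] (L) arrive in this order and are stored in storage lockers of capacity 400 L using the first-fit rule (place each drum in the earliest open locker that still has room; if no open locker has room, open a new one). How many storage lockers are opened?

  275 → locker 1 (new)  [load 275/400]
  325 → locker 2 (new)  [load 325/400]
  75 → locker 1  [load 350/400]
  125 → locker 3 (new)  [load 125/400]
  75 → locker 2  [load 400/400]
  75 → locker 3  [load 200/400]
  300 → locker 4 (new)  [load 300/400]
  225 → locker 5 (new)  [load 225/400]
  50 → locker 1  [load 400/400]
  275 → locker 6 (new)  [load 275/400]
  275 → locker 7 (new)  [load 275/400]
7 storage lockers opened.

7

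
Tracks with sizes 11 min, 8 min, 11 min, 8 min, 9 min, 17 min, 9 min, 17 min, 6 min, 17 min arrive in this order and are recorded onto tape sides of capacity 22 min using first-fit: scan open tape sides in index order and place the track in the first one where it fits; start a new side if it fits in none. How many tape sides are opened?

  11 → side 1 (new)  [load 11/22]
  8 → side 1  [load 19/22]
  11 → side 2 (new)  [load 11/22]
  8 → side 2  [load 19/22]
  9 → side 3 (new)  [load 9/22]
  17 → side 4 (new)  [load 17/22]
  9 → side 3  [load 18/22]
  17 → side 5 (new)  [load 17/22]
  6 → side 6 (new)  [load 6/22]
  17 → side 7 (new)  [load 17/22]
7 tape sides opened.

7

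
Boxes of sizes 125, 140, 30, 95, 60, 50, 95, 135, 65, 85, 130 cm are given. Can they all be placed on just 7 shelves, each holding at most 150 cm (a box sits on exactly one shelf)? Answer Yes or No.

Total = 1010 cm; ⌈1010/150⌉ = 7.
The bound of 7 does not rule out 7, but exhaustive search shows no assignment into 7 shelves of capacity 150 cm exists — the minimum is 8.

No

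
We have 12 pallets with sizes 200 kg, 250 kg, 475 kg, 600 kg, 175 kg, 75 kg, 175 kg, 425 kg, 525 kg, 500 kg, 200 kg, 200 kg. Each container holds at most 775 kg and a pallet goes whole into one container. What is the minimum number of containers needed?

Total = 600 + 525 + 500 + 475 + 425 + 250 + 200 + 200 + 200 + 175 + 175 + 75 = 3800 kg.
Lower bound: ⌈3800/775⌉ = 5 containers.
A packing using 6 containers:
  container 1: 600 + 175 = 775
  container 2: 525 + 250 = 775
  container 3: 500 + 200 + 75 = 775
  container 4: 475 + 200 = 675
  container 5: 425 + 200 = 625
  container 6: 175 = 175
No arrangement into 5 containers stays within capacity, so 6 is optimal.

6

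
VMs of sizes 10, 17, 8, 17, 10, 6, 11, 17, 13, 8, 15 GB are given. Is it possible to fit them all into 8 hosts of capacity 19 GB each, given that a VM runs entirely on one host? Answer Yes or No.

Yes

A valid assignment using 8 hosts:
  host 1: 17 = 17
  host 2: 17 = 17
  host 3: 17 = 17
  host 4: 15 = 15
  host 5: 13 + 6 = 19
  host 6: 11 + 8 = 19
  host 7: 10 + 8 = 18
  host 8: 10 = 10
Every load is within 19 GB, so 8 hosts suffice.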